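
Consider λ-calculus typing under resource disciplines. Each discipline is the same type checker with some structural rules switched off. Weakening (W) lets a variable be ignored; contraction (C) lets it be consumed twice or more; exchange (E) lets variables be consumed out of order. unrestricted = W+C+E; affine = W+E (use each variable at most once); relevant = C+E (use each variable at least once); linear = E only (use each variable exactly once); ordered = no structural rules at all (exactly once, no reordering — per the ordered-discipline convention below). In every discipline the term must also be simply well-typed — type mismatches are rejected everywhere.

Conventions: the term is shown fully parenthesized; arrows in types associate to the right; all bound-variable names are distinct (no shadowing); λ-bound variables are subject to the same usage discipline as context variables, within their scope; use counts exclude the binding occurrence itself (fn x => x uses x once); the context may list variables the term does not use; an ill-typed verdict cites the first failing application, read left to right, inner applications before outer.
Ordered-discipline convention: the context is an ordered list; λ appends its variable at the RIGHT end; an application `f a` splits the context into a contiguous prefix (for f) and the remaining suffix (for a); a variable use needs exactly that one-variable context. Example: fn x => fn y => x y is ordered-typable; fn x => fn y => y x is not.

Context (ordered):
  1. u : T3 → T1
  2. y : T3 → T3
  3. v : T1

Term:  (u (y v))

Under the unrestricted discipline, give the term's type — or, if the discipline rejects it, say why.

not well-typed under unrestricted — fails simple typing
variable uses: u: 1; y: 1; v: 1
use order (left to right): u, y, v
typing: ill-typed: argument of type T1 where T3 is required
all disciplines: ordered ✗ · linear ✗ · affine ✗ · relevant ✗ · unrestricted ✗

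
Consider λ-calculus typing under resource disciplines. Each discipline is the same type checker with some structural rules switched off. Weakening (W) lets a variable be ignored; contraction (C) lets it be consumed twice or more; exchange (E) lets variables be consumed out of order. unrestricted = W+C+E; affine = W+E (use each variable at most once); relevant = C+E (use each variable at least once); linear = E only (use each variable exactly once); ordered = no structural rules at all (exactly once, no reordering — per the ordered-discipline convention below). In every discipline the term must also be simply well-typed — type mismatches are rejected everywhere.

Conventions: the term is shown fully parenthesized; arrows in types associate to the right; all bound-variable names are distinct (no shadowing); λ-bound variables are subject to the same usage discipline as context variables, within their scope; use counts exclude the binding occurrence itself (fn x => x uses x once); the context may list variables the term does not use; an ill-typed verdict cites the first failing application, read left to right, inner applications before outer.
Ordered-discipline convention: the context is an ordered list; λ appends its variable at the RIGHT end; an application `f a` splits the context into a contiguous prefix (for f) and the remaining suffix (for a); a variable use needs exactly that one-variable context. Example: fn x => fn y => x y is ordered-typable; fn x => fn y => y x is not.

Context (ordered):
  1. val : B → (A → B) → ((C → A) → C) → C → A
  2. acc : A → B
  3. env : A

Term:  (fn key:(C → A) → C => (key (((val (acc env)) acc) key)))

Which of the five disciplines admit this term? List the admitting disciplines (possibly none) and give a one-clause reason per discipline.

accepted by: relevant, unrestricted
usage: val: 1×, acc: 2×, env: 1×, key (λ-bound): 2×
uses in reading order: key, val, acc, env, acc, key
typing: the term checks, with type ((C → A) → C) → C
ordered ✗ (uses contraction: acc ×2, key ×2)
linear ✗ (uses contraction: acc ×2, key ×2)
affine ✗ (uses contraction: acc ×2, key ×2)
relevant ✓ (none of val, acc, env, key goes unused)
unrestricted ✓ (typability at ((C → A) → C) → C is all that's needed)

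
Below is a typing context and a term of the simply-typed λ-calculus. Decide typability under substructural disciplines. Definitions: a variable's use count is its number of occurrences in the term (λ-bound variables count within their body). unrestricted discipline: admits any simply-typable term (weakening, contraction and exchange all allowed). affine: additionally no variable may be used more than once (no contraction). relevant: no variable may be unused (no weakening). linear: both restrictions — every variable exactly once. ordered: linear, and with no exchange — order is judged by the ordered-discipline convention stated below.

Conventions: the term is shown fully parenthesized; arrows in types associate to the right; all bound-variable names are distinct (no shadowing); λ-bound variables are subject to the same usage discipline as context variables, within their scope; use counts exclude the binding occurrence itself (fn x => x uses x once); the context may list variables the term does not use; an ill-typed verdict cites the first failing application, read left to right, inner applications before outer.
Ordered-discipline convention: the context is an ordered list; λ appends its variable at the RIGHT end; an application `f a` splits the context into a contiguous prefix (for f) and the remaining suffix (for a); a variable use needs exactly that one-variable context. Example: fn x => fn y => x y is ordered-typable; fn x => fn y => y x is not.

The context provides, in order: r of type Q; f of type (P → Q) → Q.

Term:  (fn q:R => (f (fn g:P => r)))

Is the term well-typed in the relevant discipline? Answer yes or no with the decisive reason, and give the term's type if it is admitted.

no — q, g never used (weakening)
usage: r: 1; f: 1; q [bound]: 0; g [bound]: 0
use order (left to right): f, r
typing: the term checks, with type R → Q
all disciplines: ordered ✗, linear ✗, affine ✓, relevant ✗, unrestricted ✓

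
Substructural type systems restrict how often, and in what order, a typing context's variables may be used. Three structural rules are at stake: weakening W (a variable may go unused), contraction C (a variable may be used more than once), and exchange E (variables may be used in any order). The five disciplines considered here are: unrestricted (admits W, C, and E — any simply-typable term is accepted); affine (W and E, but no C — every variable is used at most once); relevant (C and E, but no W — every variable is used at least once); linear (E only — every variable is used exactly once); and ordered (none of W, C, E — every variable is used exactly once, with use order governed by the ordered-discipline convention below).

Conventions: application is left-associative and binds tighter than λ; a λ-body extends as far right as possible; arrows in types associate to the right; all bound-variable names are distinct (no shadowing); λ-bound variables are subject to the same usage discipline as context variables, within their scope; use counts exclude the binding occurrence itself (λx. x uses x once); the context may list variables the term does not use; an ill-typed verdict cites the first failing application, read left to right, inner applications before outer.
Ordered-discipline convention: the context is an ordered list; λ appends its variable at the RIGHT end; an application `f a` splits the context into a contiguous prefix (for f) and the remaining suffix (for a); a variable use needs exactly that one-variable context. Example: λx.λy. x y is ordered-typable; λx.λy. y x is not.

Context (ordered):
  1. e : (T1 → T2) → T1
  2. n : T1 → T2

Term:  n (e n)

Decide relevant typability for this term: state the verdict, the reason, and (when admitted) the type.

yes — at least one use each (e, n); term : T2
use counts: e: 1×, n: 2×
left-to-right use order: n, e, n
typing: the term checks, with type T2
per-discipline verdicts: ordered ✗, linear ✗, affine ✗, relevant ✓, unrestricted ✓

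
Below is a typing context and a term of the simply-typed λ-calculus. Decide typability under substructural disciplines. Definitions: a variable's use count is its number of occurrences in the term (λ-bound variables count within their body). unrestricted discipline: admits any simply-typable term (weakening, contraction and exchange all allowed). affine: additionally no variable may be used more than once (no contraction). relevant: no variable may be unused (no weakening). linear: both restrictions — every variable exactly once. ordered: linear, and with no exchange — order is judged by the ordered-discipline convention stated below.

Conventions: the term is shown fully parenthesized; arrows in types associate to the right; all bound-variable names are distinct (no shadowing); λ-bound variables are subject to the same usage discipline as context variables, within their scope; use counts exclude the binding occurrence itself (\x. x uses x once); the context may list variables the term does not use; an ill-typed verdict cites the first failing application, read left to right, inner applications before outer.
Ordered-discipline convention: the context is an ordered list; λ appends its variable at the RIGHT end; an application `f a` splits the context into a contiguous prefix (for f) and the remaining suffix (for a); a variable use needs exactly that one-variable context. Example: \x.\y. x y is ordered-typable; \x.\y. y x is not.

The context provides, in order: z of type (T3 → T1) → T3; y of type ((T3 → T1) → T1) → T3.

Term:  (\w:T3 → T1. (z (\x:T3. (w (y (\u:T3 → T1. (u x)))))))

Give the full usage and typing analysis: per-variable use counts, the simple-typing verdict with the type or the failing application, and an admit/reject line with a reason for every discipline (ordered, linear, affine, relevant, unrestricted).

counts: z: 1, y: 1, w (λ-bound): 1, x (λ-bound): 1, u (λ-bound): 1
left-to-right use order: z, w, y, u, x
typing: the term checks, with type (T3 → T1) → T3
ordered ✗ (needs exchange: uses follow z, w, y, u, x)
linear ✓ (each of z, y, w, x, u used exactly once)
affine ✓ (none of z, y, w, x, u used more than once)
relevant ✓ (at least one use each (z, y, w, x, u))
unrestricted ✓ (simply typable at (T3 → T1) → T3; W, C, E all held)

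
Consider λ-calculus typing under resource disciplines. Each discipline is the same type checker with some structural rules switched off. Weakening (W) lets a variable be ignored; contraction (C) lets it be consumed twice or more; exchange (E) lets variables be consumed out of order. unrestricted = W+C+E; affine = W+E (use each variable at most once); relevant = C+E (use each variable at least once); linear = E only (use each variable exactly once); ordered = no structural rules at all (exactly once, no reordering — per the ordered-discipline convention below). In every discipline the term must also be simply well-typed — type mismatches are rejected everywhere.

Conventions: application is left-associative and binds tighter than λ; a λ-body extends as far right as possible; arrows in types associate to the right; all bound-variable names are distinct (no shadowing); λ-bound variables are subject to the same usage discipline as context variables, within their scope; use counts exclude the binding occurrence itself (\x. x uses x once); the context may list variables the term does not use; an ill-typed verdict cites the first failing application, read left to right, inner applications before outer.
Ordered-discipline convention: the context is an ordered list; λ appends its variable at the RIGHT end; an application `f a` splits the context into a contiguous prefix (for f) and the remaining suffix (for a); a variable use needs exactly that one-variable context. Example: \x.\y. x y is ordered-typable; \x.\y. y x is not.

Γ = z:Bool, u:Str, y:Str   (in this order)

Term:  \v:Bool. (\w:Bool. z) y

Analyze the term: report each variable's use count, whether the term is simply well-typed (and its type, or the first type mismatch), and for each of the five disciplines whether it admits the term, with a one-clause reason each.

usage: z: 1; u: 0; y: 1; v (λ-bound): 0; w (λ-bound): 0
use order (left to right): z, y
typing: ill-typed: argument of type Str where Bool is required
ordered: ✗, the type mismatch rejects it
linear: ✗, not simply typable
affine: ✗, fails simple typing
relevant: ✗, a type mismatch blocks all five
unrestricted: ✗, the type mismatch rejects it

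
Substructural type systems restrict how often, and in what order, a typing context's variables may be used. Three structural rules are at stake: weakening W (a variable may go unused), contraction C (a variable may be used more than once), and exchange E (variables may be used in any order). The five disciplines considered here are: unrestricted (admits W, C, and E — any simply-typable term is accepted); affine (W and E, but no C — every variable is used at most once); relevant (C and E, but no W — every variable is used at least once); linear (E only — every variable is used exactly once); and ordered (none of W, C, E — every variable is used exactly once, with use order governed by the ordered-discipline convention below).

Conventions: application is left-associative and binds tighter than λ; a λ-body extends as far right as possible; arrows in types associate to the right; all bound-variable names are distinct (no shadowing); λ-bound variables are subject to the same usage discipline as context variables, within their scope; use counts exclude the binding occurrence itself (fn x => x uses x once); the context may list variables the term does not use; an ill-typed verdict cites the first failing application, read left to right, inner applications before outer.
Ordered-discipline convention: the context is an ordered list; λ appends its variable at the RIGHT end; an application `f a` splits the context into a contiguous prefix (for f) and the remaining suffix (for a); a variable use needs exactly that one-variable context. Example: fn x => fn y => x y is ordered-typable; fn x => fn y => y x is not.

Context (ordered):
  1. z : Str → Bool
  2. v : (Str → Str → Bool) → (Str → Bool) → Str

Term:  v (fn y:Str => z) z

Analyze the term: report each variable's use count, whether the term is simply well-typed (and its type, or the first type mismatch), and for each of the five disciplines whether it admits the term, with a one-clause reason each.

usage: z ×2, v ×1, y [bound] ×0
order of uses: v, z, z
typing: well-typed — term : Str
ordered ✗ (needs contraction — z ×2; y never used (weakening))
linear ✗ (needs contraction — z ×2; y never used (weakening))
affine ✗ (needs contraction — z ×2)
relevant ✗ (y never used (weakening))
unrestricted ✓ (well-typed at Str; no restrictions here)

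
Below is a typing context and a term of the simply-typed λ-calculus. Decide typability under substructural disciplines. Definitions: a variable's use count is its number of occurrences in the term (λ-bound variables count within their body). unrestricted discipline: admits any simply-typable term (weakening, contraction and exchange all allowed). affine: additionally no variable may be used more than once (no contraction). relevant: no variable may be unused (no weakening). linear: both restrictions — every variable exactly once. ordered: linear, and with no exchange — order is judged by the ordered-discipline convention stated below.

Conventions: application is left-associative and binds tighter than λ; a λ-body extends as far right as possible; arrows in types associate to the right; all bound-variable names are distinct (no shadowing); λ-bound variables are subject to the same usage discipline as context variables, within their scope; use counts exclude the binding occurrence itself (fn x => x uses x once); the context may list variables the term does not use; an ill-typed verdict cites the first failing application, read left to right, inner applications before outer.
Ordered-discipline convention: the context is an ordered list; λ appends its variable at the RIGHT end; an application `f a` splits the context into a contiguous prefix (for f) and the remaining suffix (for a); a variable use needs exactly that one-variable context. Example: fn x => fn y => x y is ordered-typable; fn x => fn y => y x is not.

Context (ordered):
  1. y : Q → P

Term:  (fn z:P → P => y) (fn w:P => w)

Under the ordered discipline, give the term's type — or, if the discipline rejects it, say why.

not well-typed under ordered — unused: z — weakening required
usage: y: 1×; z [bound]: 0×; w [bound]: 1×
uses in reading order: y, w
typing: ✓ — Q → P
all disciplines: ordered ✗ | linear ✗ | affine ✓ | relevant ✗ | unrestricted ✓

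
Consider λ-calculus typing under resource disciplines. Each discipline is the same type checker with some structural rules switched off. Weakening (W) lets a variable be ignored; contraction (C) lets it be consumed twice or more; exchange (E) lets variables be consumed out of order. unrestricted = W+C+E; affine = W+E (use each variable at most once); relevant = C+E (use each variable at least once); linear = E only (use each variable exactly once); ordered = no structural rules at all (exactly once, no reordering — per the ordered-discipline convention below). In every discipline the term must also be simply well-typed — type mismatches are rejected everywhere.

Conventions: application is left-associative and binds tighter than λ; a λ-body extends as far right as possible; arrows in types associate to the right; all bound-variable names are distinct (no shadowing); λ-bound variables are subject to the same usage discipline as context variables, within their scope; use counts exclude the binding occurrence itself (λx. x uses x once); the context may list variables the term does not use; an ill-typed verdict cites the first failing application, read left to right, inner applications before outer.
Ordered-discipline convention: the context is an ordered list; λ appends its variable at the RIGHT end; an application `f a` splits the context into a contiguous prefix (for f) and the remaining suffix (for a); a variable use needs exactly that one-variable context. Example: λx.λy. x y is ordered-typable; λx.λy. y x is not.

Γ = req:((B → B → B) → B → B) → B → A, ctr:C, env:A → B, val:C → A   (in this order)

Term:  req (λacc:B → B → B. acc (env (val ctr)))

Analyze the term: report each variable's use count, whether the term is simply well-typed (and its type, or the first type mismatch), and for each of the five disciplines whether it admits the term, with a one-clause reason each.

usage: req=1, ctr=1, env=1, val=1, acc [bound]=1
order of uses: req, acc, env, val, ctr
typing: the term checks, with type B → A
ordered: ✗ — use order req, acc, env, val, ctr needs exchange
linear: ✓ — exactly-once usage across req, ctr, env, val, acc
affine: ✓ — req, ctr, env, val, acc: no repeats, contraction unneeded
relevant: ✓ — none of req, ctr, env, val, acc goes unused
unrestricted: ✓ — simply typable at B → A; W, C, E all held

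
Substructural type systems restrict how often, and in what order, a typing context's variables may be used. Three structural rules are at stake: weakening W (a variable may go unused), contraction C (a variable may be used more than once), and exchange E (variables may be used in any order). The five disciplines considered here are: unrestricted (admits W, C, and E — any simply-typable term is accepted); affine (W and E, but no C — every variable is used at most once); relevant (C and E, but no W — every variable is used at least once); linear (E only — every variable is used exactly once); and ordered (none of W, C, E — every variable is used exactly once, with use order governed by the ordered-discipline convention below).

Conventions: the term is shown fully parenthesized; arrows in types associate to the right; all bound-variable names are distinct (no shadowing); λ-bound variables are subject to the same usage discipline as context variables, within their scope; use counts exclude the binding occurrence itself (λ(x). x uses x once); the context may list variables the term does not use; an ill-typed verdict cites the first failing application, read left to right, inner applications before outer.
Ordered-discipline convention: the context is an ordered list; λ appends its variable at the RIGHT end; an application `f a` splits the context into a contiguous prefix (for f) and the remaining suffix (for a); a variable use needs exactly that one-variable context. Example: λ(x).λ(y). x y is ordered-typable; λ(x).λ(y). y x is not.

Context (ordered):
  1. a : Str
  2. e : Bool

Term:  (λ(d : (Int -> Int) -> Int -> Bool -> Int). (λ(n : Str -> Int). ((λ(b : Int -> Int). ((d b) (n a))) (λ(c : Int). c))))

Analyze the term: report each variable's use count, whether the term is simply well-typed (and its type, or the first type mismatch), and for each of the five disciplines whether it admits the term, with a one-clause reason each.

use counts: a ×1, e ×0, d (λ-bound) ×1, n (λ-bound) ×1, b (λ-bound) ×1, c (λ-bound) ×1
left-to-right use order: d, b, n, a, c
typing: well-typed — term : ((Int -> Int) -> Int -> Bool -> Int) -> (Str -> Int) -> Bool -> Int
ordered: ✗ — needs weakening: e unused
linear: ✗ — needs weakening: e unused
affine: ✓ — no duplicate uses among a, e, d, n, b, c
relevant: ✗ — needs weakening: e unused
unrestricted: ✓ — simply typable at ((Int -> Int) -> Int -> Bool -> Int) -> (Str -> Int) -> Bool -> Int; W, C, E all held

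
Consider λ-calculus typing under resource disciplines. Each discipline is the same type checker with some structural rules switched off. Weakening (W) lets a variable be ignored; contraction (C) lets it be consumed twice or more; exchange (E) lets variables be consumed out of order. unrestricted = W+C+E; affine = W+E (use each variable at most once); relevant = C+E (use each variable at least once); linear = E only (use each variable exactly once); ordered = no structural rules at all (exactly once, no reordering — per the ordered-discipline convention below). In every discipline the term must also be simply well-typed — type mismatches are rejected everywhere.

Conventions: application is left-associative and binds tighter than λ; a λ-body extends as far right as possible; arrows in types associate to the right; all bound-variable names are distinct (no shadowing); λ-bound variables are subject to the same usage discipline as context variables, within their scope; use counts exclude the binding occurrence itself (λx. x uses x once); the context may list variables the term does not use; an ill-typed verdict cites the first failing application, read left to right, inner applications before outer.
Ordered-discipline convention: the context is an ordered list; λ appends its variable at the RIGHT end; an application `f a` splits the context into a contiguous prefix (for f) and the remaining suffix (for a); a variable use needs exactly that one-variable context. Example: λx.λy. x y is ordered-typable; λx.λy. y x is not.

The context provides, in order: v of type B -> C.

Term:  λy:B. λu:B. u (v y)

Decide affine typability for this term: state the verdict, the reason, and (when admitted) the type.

no — not simply typable
usage: v ×1; y (λ-bound) ×1; u (λ-bound) ×1
left-to-right use order: u, v, y
typing: ill-typed: applying a non-function (B)
summary: ordered ✗; linear ✗; affine ✗; relevant ✗; unrestricted ✗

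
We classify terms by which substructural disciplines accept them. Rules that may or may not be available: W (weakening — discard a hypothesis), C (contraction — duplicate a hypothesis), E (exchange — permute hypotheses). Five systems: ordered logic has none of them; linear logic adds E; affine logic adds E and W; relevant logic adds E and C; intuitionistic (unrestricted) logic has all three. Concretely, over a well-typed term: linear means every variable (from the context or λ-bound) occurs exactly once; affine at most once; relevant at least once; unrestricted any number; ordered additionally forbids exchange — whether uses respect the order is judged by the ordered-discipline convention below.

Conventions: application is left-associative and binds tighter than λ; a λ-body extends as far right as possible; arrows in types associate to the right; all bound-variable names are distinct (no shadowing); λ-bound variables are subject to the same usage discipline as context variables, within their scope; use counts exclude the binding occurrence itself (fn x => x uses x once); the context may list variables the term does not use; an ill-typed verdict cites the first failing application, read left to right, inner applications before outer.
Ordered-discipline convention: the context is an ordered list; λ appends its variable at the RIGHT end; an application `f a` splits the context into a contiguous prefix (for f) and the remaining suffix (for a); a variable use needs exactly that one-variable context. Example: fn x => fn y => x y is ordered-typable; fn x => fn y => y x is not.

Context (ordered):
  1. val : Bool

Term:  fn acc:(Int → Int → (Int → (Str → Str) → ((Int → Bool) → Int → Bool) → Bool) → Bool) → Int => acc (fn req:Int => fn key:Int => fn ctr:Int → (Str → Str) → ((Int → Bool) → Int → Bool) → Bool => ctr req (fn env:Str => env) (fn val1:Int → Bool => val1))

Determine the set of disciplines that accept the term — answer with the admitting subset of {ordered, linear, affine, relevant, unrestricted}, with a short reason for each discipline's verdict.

accepted by: affine, unrestricted
variable uses: val=0, acc [bound]=1, req [bound]=1, key [bound]=0, ctr [bound]=1, env [bound]=1, val1 [bound]=1
order of uses: acc, ctr, req, env, val1
typing: well-typed — term : ((Int → Int → (Int → (Str → Str) → ((Int → Bool) → Int → Bool) → Bool) → Bool) → Int) → Int
ordered: ✗ — val, key left unused
linear: ✗ — val, key left unused
affine: ✓ — val, acc, req, key, ctr, env, val1: no repeats, contraction unneeded
relevant: ✗ — val, key left unused
unrestricted: ✓ — type-checks (((Int → Int → (Int → (Str → Str) → ((Int → Bool) → Int → Bool) → Bool) → Bool) → Int) → Int) and nothing is barred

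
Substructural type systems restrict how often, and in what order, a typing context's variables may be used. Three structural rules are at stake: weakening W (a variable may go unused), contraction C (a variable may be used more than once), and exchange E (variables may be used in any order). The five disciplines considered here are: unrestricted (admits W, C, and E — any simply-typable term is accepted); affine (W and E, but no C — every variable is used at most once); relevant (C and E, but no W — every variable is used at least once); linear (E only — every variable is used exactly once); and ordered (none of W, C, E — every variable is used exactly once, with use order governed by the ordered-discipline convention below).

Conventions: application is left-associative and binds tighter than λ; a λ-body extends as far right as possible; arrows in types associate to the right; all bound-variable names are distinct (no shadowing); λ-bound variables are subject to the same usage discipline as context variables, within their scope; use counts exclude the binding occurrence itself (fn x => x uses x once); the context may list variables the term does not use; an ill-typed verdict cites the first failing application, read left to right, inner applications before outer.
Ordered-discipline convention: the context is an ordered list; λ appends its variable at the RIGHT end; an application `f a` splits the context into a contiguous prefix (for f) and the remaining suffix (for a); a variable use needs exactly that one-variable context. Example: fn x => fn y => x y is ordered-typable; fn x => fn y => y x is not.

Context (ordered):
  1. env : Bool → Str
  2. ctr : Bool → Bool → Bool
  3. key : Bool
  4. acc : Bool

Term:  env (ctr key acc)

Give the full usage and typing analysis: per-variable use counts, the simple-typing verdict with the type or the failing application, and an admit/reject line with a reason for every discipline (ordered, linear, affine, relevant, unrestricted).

variable uses: env=1; ctr=1; key=1; acc=1
order of uses: env, ctr, key, acc
typing: the term checks, with type Str
ordered: ✓, env, ctr, key, acc once each; derivable with no W/C/E
linear: ✓, env, ctr, key, acc: one use apiece
affine: ✓, env, ctr, key, acc: no repeats, contraction unneeded
relevant: ✓, none of env, ctr, key, acc goes unused
unrestricted: ✓, typability at Str is all that's needed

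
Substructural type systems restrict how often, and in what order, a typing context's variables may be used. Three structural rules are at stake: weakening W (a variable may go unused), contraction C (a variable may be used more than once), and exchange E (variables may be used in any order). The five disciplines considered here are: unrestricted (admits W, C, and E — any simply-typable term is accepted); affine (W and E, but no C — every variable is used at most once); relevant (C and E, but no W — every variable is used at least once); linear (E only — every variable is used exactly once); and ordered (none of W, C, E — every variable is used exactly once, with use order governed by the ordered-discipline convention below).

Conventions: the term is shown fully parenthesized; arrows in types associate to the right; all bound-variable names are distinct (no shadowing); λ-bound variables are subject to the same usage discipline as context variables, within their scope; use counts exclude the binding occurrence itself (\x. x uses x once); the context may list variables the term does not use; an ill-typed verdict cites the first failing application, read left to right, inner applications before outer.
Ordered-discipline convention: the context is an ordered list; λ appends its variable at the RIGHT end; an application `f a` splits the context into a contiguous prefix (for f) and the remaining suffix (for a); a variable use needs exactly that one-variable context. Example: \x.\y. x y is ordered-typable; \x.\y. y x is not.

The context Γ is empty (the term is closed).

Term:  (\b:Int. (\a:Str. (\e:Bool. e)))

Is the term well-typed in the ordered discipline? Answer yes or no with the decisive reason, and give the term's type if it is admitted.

no — b, a never used (weakening)
usage: b (λ-bound)=0, a (λ-bound)=0, e (λ-bound)=1
order of uses: e
typing: well-typed at Int -> Str -> Bool -> Bool
across the five disciplines: ordered ✗, linear ✗, affine ✓, relevant ✗, unrestricted ✓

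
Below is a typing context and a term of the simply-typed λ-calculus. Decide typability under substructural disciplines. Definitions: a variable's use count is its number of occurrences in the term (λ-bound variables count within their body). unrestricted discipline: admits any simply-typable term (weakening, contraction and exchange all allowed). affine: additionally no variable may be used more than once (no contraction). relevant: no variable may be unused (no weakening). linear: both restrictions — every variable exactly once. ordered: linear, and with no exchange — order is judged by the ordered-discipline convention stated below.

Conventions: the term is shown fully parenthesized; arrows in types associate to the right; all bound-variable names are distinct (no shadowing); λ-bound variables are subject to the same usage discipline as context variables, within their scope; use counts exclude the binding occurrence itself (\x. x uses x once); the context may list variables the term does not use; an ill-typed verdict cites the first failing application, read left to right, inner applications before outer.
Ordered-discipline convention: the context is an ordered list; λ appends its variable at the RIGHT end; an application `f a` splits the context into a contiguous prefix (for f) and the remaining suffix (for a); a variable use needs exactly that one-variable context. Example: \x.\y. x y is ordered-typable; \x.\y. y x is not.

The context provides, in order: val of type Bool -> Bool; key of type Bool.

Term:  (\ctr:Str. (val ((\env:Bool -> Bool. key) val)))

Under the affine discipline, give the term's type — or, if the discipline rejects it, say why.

not well-typed under affine — needs contraction — val ×2
variable uses: val: 2, key: 1, ctr [bound]: 0, env [bound]: 0
order of uses: val, key, val
typing: ✓ — Str -> Bool
across the five disciplines: ordered ✗, linear ✗, affine ✗, relevant ✗, unrestricted ✓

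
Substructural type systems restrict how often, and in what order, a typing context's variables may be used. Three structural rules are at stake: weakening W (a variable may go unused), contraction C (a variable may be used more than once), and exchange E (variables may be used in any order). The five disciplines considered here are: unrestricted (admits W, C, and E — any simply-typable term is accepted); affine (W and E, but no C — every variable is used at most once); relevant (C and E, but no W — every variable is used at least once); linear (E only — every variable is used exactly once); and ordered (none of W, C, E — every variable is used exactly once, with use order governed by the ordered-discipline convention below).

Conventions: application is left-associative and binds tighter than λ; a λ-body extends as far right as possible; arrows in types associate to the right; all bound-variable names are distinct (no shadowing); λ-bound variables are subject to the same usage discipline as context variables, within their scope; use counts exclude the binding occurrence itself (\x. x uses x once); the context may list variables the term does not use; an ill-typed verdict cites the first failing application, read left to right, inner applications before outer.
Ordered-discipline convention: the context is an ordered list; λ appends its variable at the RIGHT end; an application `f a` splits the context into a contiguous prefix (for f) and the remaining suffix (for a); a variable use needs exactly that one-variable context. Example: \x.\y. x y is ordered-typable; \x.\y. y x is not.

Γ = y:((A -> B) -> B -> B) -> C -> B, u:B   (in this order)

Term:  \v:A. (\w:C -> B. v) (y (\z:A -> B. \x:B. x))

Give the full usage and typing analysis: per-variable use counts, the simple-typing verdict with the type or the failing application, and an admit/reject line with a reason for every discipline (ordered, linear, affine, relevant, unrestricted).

usage: y=1; u=0; v (bound)=1; w (bound)=0; z (bound)=0; x (bound)=1
left-to-right use order: v, y, x
typing: the term checks, with type A -> A
ordered ✗ (u, w, z never used (weakening))
linear ✗ (u, w, z never used (weakening))
affine ✓ (none of y, u, v, w, z, x used more than once)
relevant ✗ (u, w, z never used (weakening))
unrestricted ✓ (well-typed at A -> A; no restrictions here)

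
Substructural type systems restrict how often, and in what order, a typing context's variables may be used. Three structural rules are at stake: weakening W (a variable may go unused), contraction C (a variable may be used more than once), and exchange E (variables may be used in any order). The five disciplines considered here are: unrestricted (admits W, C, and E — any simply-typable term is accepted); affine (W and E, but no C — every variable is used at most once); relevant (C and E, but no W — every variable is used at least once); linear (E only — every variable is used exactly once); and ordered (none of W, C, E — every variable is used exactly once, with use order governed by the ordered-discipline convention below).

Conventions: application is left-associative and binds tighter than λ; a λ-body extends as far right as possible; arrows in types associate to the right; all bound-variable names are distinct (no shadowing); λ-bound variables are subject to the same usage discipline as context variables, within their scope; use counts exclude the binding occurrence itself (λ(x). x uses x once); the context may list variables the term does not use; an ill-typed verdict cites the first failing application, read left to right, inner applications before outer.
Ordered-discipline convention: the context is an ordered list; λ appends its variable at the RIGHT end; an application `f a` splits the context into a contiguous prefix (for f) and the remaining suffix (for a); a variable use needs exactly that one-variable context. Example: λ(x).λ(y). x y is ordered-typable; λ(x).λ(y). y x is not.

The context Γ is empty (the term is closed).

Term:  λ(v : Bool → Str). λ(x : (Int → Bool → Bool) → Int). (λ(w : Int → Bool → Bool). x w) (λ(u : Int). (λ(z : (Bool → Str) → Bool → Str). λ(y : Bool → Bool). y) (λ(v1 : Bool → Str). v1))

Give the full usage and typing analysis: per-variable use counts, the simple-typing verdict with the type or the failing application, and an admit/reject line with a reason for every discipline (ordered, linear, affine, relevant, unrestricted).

use counts: v [bound] ×0, x [bound] ×1, w [bound] ×1, u [bound] ×0, z [bound] ×0, y [bound] ×1, v1 [bound] ×1
uses in reading order: x, w, y, v1
typing: ill-typed: a function awaiting Int → Bool → Bool gets Int → (Bool → Bool) → Bool → Bool
ordered: ✗ — the type mismatch rejects it
linear: ✗ — not simply typable
affine: ✗ — fails simple typing
relevant: ✗ — a type mismatch blocks all five
unrestricted: ✗ — the type mismatch rejects it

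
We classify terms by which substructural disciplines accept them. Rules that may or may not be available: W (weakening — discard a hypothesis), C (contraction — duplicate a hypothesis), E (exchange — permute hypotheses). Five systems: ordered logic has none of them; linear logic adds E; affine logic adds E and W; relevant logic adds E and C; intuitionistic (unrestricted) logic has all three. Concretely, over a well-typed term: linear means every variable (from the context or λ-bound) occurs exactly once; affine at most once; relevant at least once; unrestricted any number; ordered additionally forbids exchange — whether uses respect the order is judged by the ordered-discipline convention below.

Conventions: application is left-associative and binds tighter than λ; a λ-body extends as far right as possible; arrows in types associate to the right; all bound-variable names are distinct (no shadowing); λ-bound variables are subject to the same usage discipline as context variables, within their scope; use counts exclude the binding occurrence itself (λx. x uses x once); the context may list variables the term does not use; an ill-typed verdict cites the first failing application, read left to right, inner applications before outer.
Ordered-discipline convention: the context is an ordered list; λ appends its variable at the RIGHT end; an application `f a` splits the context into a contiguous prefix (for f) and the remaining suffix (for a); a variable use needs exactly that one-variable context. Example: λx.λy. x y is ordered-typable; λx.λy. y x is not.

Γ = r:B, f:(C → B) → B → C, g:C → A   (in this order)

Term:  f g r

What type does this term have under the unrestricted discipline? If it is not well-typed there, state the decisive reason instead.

not well-typed under unrestricted — the type mismatch rejects it
counts: r=1, f=1, g=1
order of uses: f, g, r
typing: ill-typed: argument of type C → A where C → B is required
per-discipline verdicts: ordered ✗, linear ✗, affine ✗, relevant ✗, unrestricted ✗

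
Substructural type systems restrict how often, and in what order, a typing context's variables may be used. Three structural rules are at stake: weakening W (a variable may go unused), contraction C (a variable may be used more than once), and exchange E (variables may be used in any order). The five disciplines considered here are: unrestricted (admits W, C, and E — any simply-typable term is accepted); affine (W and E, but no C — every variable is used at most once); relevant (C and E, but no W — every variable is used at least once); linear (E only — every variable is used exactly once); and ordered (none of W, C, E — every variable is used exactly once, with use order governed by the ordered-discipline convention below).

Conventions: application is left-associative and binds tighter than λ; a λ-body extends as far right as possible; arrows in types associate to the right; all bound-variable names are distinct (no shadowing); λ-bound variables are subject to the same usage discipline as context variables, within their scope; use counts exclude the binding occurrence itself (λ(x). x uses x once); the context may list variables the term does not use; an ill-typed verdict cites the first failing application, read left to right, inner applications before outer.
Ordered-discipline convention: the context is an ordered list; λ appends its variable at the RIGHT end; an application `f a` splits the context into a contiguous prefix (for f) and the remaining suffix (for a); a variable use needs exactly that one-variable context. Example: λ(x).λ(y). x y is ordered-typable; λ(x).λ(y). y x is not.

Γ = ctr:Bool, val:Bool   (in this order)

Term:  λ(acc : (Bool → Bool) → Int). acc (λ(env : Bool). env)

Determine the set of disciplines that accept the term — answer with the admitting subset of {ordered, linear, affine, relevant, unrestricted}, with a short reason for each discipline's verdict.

accepted by: affine, unrestricted
variable uses: ctr=0; val=0; acc (λ-bound)=1; env (λ-bound)=1
left-to-right use order: acc, env
typing: well-typed at ((Bool → Bool) → Int) → Int
ordered: ✗, ctr, val never used (weakening)
linear: ✗, ctr, val never used (weakening)
affine: ✓, at most one use each (ctr, val, acc, env)
relevant: ✗, ctr, val never used (weakening)
unrestricted: ✓, type-checks (((Bool → Bool) → Int) → Int) and nothing is barred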